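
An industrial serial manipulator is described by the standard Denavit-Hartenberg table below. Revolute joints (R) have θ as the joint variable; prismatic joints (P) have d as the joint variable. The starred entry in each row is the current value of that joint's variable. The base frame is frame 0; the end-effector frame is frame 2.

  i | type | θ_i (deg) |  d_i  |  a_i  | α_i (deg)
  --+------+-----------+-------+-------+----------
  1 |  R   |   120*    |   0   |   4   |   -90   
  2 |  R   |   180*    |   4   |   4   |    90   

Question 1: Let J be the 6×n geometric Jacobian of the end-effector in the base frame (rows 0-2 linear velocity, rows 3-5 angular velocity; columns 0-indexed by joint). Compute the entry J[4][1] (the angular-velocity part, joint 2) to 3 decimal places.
axis z_1 = (-0.8660,-0.5000,0.0000); lever o_n−o_1 = (-1.4641,-5.4641,-0.0000)
cross product → J_v[:, 1] = (0.0000,-0.0000,4.0000)
J_ω[:, 1] = z_1
entry J[4][1] = -0.5000

-0.500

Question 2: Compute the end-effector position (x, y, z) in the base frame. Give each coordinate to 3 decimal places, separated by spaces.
after link 1: o_1 = (-2.0000, 3.4641, 0.0000)
after link 2: o_2 = (-3.4641, -2.0000, -0.0000)

-3.464 -2.000 -0.000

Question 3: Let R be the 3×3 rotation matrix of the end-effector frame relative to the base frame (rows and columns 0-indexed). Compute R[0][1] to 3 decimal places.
-0.866

End-effector y-axis (col 1 of R) = (-0.8660,-0.5000,0.0000)
R[0][1] = -0.8660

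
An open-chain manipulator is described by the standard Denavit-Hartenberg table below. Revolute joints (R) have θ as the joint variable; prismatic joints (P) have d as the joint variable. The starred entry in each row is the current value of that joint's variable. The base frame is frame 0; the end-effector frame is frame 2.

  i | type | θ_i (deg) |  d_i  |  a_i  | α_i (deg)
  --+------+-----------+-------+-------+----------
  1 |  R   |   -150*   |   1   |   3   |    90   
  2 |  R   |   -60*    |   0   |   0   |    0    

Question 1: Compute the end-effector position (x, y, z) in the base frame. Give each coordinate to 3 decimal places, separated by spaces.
after link 1: o_1 = (-2.5981, -1.5000, 1.0000)
after link 2: o_2 = (-2.5981, -1.5000, 1.0000)

-2.598 -1.500 1.000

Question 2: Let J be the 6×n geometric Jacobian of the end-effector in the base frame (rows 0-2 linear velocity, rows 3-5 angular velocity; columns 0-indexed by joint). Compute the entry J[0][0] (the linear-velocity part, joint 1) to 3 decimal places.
1.500

axis z_0 = ẑ; lever o_n−o_0 = (-2.5981,-1.5000,1.0000)
cross product → J_v[:, 0] = (1.5000,-2.5981,0.0000)
J_ω[:, 0] = z_0
entry J[0][0] = 1.5000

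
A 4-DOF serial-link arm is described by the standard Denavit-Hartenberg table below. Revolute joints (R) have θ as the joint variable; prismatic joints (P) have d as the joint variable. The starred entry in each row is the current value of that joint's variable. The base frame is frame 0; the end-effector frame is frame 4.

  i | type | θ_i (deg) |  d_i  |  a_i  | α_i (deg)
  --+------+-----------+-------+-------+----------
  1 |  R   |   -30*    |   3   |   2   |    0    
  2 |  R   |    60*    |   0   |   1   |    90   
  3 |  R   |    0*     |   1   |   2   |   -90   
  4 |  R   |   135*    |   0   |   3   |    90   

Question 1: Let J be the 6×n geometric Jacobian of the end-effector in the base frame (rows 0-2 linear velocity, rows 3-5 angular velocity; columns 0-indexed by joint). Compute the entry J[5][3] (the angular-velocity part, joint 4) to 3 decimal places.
1.000

axis z_3 = (0.0000,0.0000,1.0000); lever o_n−o_3 = (-2.8978,0.7765,0.0000)
cross product → J_v[:, 3] = (-0.7765,-2.8978,0.0000)
J_ω[:, 3] = z_3
entry J[5][3] = 1.0000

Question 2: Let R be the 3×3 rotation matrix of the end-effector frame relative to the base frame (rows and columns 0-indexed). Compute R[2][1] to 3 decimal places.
1.000

End-effector y-axis (col 1 of R) = (-0.0000,-0.0000,1.0000)
R[2][1] = 1.0000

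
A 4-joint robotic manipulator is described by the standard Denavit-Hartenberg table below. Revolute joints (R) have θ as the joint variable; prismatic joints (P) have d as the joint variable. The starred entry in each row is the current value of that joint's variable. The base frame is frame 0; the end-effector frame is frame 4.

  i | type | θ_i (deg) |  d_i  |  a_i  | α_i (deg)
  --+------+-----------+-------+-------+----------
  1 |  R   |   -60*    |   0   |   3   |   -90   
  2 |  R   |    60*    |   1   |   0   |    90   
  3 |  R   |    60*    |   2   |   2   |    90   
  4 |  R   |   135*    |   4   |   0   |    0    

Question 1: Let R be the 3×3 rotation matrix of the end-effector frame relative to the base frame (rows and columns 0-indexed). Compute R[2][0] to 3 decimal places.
End-effector x-axis (col 0 of R) = (-0.3125,-0.6834,0.6597)
R[2][0] = 0.6597

0.660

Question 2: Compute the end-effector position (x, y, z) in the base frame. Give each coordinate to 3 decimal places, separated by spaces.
4.116 -5.665 -2.866

after link 1: o_1 = (1.5000, -2.5981, 0.0000)
after link 2: o_2 = (2.3660, -2.0981, 0.0000)
after link 3: o_3 = (4.9821, -3.1651, 0.1340)
after link 4: o_4 = (4.1160, -5.6651, -2.8660)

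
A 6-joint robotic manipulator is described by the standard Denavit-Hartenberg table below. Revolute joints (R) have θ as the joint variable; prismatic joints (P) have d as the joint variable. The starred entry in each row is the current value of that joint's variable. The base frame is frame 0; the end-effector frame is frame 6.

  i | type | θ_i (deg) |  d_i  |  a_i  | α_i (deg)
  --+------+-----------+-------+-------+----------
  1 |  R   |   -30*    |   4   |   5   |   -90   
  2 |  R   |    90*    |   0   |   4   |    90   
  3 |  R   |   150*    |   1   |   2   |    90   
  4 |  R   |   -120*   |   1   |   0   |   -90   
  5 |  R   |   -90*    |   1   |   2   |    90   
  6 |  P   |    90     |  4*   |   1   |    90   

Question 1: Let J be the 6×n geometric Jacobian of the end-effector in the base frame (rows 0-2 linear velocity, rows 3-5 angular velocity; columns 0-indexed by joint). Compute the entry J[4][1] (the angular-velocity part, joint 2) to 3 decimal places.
0.866

axis z_1 = (0.5000,0.8660,0.0000); lever o_n−o_1 = (5.7321,3.0000,-0.5359)
cross product → J_v[:, 1] = (-0.4641,0.2679,-3.4641)
J_ω[:, 1] = z_1
entry J[4][1] = 0.8660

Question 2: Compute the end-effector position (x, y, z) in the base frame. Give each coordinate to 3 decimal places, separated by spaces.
10.062 0.500 3.464

after link 1: o_1 = (4.3301, -2.5000, 4.0000)
after link 2: o_2 = (4.3301, -2.5000, 0.0000)
after link 3: o_3 = (5.6962, -2.1340, 1.7321)
after link 4: o_4 = (6.1292, -1.3840, 1.2321)
after link 5: o_5 = (6.7787, 0.7410, 0.9821)
after link 6: o_6 = (10.0622, 0.5000, 3.4641)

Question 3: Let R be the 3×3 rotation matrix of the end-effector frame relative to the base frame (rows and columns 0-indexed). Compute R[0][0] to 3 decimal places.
End-effector x-axis (col 0 of R) = (-0.2165,0.6250,0.7500)
R[0][0] = -0.2165

-0.217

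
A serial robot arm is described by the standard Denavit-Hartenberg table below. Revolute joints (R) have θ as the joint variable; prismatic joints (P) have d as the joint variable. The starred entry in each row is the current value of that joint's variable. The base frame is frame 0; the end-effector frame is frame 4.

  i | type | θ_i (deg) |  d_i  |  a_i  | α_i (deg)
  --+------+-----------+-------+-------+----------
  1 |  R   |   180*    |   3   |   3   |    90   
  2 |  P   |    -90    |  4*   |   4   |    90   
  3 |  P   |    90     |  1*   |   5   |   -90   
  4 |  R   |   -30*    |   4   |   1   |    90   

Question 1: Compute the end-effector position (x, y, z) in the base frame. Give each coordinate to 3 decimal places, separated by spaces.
after link 1: o_1 = (-3.0000, 0.0000, 3.0000)
after link 2: o_2 = (-3.0000, 4.0000, -1.0000)
after link 3: o_3 = (-2.0000, 9.0000, -1.0000)
after link 4: o_4 = (-1.5000, 9.8660, 3.0000)

-1.500 9.866 3.000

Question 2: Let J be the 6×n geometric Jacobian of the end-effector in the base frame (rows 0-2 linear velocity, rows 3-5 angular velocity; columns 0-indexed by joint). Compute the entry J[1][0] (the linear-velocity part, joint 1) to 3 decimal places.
-1.500

axis z_0 = ẑ; lever o_n−o_0 = (-1.5000,9.8660,3.0000)
cross product → J_v[:, 0] = (-9.8660,-1.5000,0.0000)
J_ω[:, 0] = z_0
entry J[1][0] = -1.5000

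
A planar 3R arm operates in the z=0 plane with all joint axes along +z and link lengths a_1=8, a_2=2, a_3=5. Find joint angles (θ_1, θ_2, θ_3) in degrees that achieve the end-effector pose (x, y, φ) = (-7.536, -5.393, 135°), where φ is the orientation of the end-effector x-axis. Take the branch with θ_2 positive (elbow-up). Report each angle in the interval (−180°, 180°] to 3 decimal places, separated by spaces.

-119.995 29.965 -134.970

wrist centre = target − a_3·(cos φ, sin φ) = (-4.0005, -8.9285)
cos θ_2 = (95.7224−8²−2²)/(2·8·2) = 0.8663; θ_2 = 29.9655° (elbow-up)
β = atan2(-8.9285,-4.0005) = -114.1350°; ψ = atan2(0.9990,9.7327) = 5.8603°
θ_1 = β − ψ = -119.9953°
θ_3 = φ − θ_1 − θ_2 = -134.9702° (wrapped to (-180°,180°])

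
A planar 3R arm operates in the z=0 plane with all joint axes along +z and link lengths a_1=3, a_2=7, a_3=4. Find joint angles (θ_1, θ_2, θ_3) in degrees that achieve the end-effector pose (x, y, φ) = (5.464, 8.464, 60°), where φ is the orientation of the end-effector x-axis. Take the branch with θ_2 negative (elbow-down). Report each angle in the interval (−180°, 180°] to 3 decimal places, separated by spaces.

150.003 -120.003 30.000

wrist centre = target − a_3·(cos φ, sin φ) = (3.4640, 4.9999)
cos θ_2 = (36.9983−3²−7²)/(2·3·7) = -0.5000; θ_2 = -120.0027° (elbow-down)
β = atan2(4.9999,3.4640) = 55.2852°; ψ = atan2(-6.0620,-0.5003) = -94.7178°
θ_1 = β − ψ = 150.0031°
θ_3 = φ − θ_1 − θ_2 = 29.9996° (wrapped to (-180°,180°])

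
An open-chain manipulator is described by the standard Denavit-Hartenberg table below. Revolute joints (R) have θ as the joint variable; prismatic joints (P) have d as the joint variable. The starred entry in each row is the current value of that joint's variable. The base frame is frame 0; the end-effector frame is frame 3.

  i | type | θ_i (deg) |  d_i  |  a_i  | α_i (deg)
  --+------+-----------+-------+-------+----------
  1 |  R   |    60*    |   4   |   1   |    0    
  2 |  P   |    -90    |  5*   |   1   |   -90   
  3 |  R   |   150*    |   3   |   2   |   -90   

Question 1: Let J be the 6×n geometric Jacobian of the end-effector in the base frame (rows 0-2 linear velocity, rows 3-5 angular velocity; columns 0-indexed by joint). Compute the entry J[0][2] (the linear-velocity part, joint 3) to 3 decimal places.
-0.866

axis z_2 = (0.5000,0.8660,0.0000); lever o_n−o_2 = (0.0000,3.4641,-1.0000)
cross product → J_v[:, 2] = (-0.8660,0.5000,1.7321)
J_ω[:, 2] = z_2
entry J[0][2] = -0.8660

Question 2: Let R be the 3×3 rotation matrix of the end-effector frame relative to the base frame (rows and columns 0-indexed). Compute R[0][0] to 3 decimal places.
-0.750

End-effector x-axis (col 0 of R) = (-0.7500,0.4330,-0.5000)
R[0][0] = -0.7500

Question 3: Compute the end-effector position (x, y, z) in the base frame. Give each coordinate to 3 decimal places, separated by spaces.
1.366 3.830 8.000

after link 1: o_1 = (0.5000, 0.8660, 4.0000)
after link 2: o_2 = (1.3660, 0.3660, 9.0000)
after link 3: o_3 = (1.3660, 3.8301, 8.0000)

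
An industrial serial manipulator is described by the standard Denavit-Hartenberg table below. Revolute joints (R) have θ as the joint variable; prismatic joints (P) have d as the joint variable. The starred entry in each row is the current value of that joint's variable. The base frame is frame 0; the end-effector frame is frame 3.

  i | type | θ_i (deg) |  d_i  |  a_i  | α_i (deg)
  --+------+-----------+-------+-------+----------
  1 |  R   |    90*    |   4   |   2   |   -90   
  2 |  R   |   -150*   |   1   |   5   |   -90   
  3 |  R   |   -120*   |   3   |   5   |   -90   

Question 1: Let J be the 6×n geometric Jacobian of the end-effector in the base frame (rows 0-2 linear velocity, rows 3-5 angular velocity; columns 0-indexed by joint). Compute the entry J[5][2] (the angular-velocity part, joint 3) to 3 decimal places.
0.866

axis z_2 = (0.0000,0.5000,0.8660); lever o_n−o_2 = (-4.3301,3.6651,1.3481)
cross product → J_v[:, 2] = (-2.5000,-3.7500,2.1651)
J_ω[:, 2] = z_2
entry J[5][2] = 0.8660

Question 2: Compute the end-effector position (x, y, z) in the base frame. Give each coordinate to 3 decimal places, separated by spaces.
after link 1: o_1 = (0.0000, 2.0000, 4.0000)
after link 2: o_2 = (-1.0000, -2.3301, 6.5000)
after link 3: o_3 = (-5.3301, 1.3349, 7.8481)

-5.330 1.335 7.848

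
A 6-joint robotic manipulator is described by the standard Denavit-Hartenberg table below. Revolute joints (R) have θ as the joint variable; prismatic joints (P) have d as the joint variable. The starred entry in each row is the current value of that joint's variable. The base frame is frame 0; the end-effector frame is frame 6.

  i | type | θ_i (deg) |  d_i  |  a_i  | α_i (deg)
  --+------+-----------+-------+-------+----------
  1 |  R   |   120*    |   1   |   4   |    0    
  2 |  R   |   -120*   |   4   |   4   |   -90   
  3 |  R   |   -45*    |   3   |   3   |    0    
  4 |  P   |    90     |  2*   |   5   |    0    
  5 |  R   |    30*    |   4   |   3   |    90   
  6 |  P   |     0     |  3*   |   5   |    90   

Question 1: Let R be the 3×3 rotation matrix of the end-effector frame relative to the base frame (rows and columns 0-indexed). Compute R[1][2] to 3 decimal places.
-1.000

End-effector z-axis (col 2 of R) = (0.0000,-1.0000,-0.0000)
R[1][2] = -1.0000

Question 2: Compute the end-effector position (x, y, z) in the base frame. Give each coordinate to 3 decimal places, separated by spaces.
after link 1: o_1 = (-2.0000, 3.4641, 1.0000)
after link 2: o_2 = (2.0000, 3.4641, 5.0000)
after link 3: o_3 = (4.1213, 6.4641, 7.1213)
after link 4: o_4 = (7.6569, 8.4641, 3.5858)
after link 5: o_5 = (8.4333, 12.4641, 0.6880)
after link 6: o_6 = (12.6252, 12.4641, -3.3652)

12.625 12.464 -3.365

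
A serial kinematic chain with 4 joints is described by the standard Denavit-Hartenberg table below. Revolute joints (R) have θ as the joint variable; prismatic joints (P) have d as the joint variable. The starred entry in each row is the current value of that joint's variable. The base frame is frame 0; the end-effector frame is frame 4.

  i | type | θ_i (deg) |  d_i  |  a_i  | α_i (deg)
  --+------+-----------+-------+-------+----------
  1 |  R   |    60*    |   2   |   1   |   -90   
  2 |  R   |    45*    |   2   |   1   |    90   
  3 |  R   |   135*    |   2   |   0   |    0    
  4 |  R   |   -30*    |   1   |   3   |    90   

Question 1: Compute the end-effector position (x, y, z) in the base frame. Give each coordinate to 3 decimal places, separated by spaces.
after link 1: o_1 = (0.5000, 0.8660, 2.0000)
after link 2: o_2 = (-0.8785, 2.4784, 1.2929)
after link 3: o_3 = (-0.1714, 3.7031, 2.7071)
after link 4: o_4 = (-2.6019, 5.2889, 3.9633)

-2.602 5.289 3.963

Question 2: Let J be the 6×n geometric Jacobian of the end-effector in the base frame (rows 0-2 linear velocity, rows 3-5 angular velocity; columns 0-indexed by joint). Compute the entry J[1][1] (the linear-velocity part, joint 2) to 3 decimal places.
axis z_1 = (-0.8660,0.5000,0.0000); lever o_n−o_1 = (-3.1019,4.4229,1.9633)
cross product → J_v[:, 1] = (0.9816,1.7002,-2.2794)
J_ω[:, 1] = z_1
entry J[1][1] = 1.7002

1.700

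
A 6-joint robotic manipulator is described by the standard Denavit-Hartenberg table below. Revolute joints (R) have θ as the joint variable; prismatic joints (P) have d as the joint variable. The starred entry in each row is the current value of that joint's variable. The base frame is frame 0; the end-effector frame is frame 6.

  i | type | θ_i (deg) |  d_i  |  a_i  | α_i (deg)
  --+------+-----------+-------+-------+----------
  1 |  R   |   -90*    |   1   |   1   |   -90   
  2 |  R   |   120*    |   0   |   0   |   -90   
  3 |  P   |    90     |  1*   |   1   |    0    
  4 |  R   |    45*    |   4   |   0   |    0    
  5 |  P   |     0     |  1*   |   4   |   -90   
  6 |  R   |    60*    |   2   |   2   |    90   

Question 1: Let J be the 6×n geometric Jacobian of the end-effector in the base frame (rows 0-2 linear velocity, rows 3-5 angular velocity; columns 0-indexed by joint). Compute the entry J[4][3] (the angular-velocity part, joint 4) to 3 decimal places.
0.866

axis z_3 = (-0.0000,0.8660,0.5000); lever o_n−o_3 = (-2.1213,0.3553,5.9206)
cross product → J_v[:, 3] = (4.9497,-1.0607,1.8371)
J_ω[:, 3] = z_3
entry J[4][3] = 0.8660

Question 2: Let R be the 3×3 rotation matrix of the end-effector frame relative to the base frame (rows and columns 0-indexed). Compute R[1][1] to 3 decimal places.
End-effector y-axis (col 1 of R) = (0.7071,-0.3536,0.6124)
R[1][1] = -0.3536

-0.354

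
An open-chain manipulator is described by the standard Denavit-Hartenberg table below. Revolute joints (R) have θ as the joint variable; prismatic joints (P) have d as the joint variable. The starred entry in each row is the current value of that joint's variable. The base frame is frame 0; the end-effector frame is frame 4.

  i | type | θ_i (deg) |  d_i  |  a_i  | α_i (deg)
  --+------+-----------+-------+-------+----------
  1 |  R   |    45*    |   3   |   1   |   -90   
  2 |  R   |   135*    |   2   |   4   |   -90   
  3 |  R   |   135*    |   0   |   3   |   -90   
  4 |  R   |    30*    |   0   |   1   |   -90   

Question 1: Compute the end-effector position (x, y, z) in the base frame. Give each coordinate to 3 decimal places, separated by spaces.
after link 1: o_1 = (0.7071, 0.7071, 3.0000)
after link 2: o_2 = (-2.7071, 0.1213, 0.1716)
after link 3: o_3 = (-0.1464, -0.3180, 1.6716)
after link 4: o_4 = (0.8428, -0.1948, 1.7510)

0.843 -0.195 1.751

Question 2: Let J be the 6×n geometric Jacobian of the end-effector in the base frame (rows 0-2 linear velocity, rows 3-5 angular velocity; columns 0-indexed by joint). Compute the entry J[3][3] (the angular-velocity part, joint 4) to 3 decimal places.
-0.146

axis z_3 = (-0.1464,0.8536,0.5000); lever o_n−o_3 = (0.9892,0.1232,0.0795)
cross product → J_v[:, 3] = (0.0062,0.5062,-0.8624)
J_ω[:, 3] = z_3
entry J[3][3] = -0.1464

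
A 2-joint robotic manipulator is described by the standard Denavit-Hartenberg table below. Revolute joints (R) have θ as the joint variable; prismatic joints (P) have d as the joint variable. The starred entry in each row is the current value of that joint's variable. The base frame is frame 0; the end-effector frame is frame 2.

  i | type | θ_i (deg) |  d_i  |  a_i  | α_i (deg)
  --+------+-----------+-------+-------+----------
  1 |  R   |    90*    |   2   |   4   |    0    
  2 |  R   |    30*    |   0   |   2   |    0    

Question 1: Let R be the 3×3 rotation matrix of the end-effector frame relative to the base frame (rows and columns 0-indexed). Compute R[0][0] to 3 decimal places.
End-effector x-axis (col 0 of R) = (-0.5000,0.8660,0.0000)
R[0][0] = -0.5000

-0.500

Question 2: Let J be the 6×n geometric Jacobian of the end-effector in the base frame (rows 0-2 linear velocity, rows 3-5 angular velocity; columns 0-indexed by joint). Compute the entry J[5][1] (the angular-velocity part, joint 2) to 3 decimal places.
axis z_1 = (0.0000,0.0000,1.0000); lever o_n−o_1 = (-1.0000,1.7321,0.0000)
cross product → J_v[:, 1] = (-1.7321,-1.0000,0.0000)
J_ω[:, 1] = z_1
entry J[5][1] = 1.0000

1.000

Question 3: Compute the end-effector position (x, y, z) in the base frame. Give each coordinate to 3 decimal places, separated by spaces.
after link 1: o_1 = (0.0000, 4.0000, 2.0000)
after link 2: o_2 = (-1.0000, 5.7321, 2.0000)

-1.000 5.732 2.000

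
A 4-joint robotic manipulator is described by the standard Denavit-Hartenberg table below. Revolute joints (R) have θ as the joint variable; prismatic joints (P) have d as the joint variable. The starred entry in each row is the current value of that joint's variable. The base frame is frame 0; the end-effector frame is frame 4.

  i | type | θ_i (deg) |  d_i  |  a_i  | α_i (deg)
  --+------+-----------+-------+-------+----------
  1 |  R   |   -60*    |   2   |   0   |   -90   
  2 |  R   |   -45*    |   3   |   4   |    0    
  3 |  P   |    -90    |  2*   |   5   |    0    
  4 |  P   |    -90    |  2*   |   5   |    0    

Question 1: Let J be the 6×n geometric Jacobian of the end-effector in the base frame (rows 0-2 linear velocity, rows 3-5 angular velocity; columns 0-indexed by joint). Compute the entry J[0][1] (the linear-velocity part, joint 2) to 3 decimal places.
1.414

axis z_1 = (0.8660,0.5000,0.0000); lever o_n−o_1 = (3.9409,7.1742,2.8284)
cross product → J_v[:, 1] = (1.4142,-2.4495,4.2426)
J_ω[:, 1] = z_1
entry J[0][1] = 1.4142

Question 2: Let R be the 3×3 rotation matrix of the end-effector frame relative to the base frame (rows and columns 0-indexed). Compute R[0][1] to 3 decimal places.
End-effector y-axis (col 1 of R) = (-0.3536,0.6124,0.7071)
R[0][1] = -0.3536

-0.354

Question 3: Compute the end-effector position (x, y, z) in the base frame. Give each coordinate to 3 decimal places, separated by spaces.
after link 1: o_1 = (0.0000, 0.0000, 2.0000)
after link 2: o_2 = (4.0123, -0.9495, 4.8284)
after link 3: o_3 = (3.9766, 3.1124, 8.3640)
after link 4: o_4 = (3.9409, 7.1742, 4.8284)

3.941 7.174 4.828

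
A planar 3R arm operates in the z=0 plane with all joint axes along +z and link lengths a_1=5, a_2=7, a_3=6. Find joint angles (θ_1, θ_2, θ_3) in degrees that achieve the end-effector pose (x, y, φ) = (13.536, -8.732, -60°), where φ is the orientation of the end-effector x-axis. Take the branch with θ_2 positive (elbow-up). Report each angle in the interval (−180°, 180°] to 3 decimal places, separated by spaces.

wrist centre = target − a_3·(cos φ, sin φ) = (10.5360, -3.5358)
cos θ_2 = (123.5095−5²−7²)/(2·5·7) = 0.7073; θ_2 = 44.9861° (elbow-up)
β = atan2(-3.5358,10.5360) = -18.5516°; ψ = atan2(4.9485,9.9510) = 26.4409°
θ_1 = β − ψ = -44.9924°
θ_3 = φ − θ_1 − θ_2 = -59.9936° (wrapped to (-180°,180°])

-44.992 44.986 -59.994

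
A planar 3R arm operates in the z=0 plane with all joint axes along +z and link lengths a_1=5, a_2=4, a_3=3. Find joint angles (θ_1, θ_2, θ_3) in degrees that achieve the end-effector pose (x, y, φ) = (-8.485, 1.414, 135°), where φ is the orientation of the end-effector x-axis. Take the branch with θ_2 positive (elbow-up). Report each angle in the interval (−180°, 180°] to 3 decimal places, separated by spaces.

wrist centre = target − a_3·(cos φ, sin φ) = (-6.3637, -0.7073)
cos θ_2 = (40.9967−5²−4²)/(2·5·4) = -0.0001; θ_2 = 90.0047° (elbow-up)
β = atan2(-0.7073,-6.3637) = -173.6576°; ψ = atan2(4.0000,4.9997) = 38.6616°
θ_1 = β − ψ = -212.3193°
θ_3 = φ − θ_1 − θ_2 = -102.6854° (wrapped to (-180°,180°])

147.681 90.005 -102.685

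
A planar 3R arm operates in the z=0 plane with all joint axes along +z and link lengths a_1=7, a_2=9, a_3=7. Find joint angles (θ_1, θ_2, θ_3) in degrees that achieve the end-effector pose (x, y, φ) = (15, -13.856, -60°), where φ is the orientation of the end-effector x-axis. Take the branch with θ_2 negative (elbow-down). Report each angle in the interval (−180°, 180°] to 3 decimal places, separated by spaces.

wrist centre = target − a_3·(cos φ, sin φ) = (11.5000, -7.7938)
cos θ_2 = (192.9937−7²−9²)/(2·7·9) = 0.4999; θ_2 = -60.0033° (elbow-down)
β = atan2(-7.7938,11.5000) = -34.1264°; ψ = atan2(-7.7945,11.4995) = -34.1297°
θ_1 = β − ψ = 0.0033°
θ_3 = φ − θ_1 − θ_2 = -0.0000° (wrapped to (-180°,180°])

0.003 -60.003 -0.000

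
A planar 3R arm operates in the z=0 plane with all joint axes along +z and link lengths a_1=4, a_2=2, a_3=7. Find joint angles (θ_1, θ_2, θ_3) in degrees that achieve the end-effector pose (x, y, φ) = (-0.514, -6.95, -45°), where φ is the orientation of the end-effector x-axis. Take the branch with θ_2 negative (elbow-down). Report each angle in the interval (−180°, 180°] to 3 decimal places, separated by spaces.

wrist centre = target − a_3·(cos φ, sin φ) = (-5.4637, -2.0003)
cos θ_2 = (33.8535−4²−2²)/(2·4·2) = 0.8658; θ_2 = -30.0205° (elbow-down)
β = atan2(-2.0003,-5.4637) = -159.8926°; ψ = atan2(-1.0006,5.7317) = -9.9027°
θ_1 = β − ψ = -149.9899°
θ_3 = φ − θ_1 − θ_2 = 135.0103° (wrapped to (-180°,180°])

-149.990 -30.020 135.010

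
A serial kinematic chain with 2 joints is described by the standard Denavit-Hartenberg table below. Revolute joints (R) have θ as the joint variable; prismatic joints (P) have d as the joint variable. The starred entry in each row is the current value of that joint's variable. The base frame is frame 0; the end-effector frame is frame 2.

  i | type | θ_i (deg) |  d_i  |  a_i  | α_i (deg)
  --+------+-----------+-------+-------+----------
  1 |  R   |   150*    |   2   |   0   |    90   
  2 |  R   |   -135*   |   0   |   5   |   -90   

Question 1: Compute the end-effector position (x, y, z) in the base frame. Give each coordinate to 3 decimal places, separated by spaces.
after link 1: o_1 = (0.0000, 0.0000, 2.0000)
after link 2: o_2 = (3.0619, -1.7678, -1.5355)

3.062 -1.768 -1.536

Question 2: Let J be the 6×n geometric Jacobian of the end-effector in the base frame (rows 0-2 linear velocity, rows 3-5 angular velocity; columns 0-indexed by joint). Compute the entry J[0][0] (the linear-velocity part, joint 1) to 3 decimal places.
1.768

axis z_0 = ẑ; lever o_n−o_0 = (3.0619,-1.7678,-1.5355)
cross product → J_v[:, 0] = (1.7678,3.0619,-0.0000)
J_ω[:, 0] = z_0
entry J[0][0] = 1.7678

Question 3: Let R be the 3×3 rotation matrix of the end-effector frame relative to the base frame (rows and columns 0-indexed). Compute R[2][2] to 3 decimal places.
-0.707

End-effector z-axis (col 2 of R) = (-0.6124,0.3536,-0.7071)
R[2][2] = -0.7071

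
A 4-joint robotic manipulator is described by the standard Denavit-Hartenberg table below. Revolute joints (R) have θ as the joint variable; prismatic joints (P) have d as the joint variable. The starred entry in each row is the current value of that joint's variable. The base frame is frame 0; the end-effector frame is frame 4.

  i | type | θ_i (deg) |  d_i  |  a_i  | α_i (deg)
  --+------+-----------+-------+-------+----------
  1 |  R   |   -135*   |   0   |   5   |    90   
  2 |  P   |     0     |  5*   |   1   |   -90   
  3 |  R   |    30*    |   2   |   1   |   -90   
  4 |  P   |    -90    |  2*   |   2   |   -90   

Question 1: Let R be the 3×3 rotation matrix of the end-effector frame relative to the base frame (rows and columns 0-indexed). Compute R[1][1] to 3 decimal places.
0.259

End-effector y-axis (col 1 of R) = (-0.9659,0.2588,-0.0000)
R[1][1] = 0.2588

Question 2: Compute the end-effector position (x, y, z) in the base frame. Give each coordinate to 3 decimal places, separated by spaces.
-6.105 -2.191 4.000

after link 1: o_1 = (-3.5355, -3.5355, 0.0000)
after link 2: o_2 = (-7.7782, -0.7071, 0.0000)
after link 3: o_3 = (-8.0370, -1.6730, 2.0000)
after link 4: o_4 = (-6.1051, -2.1907, 4.0000)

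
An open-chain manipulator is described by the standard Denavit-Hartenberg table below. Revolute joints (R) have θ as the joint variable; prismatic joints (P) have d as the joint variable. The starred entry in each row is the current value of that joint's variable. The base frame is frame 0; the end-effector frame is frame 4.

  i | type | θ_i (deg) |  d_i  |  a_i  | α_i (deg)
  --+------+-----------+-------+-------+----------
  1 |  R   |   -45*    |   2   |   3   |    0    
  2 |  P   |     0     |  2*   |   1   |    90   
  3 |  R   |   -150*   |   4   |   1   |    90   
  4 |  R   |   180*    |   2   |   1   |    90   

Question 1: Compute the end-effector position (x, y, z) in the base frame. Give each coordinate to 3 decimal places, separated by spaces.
-0.707 -4.950 5.732

after link 1: o_1 = (2.1213, -2.1213, 2.0000)
after link 2: o_2 = (2.8284, -2.8284, 4.0000)
after link 3: o_3 = (-0.6124, -5.0445, 3.5000)
after link 4: o_4 = (-0.7071, -4.9497, 5.7321)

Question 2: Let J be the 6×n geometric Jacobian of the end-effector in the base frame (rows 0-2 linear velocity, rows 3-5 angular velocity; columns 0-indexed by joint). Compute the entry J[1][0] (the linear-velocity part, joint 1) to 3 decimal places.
-0.707

axis z_0 = ẑ; lever o_n−o_0 = (-0.7071,-4.9497,5.7321)
cross product → J_v[:, 0] = (4.9497,-0.7071,0.0000)
J_ω[:, 0] = z_0
entry J[1][0] = -0.7071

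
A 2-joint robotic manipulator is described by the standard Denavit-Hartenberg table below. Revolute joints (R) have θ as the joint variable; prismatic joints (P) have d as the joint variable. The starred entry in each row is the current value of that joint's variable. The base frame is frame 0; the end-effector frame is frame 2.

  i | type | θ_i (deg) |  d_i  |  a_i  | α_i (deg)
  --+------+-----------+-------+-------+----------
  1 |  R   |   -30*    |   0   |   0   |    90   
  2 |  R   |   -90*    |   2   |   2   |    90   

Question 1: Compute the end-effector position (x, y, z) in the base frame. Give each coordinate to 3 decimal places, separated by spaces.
-1.000 -1.732 -2.000

after link 1: o_1 = (0.0000, 0.0000, 0.0000)
after link 2: o_2 = (-1.0000, -1.7321, -2.0000)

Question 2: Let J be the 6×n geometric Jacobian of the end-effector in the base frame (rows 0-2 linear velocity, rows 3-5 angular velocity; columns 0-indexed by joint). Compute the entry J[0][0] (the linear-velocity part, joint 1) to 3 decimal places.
axis z_0 = ẑ; lever o_n−o_0 = (-1.0000,-1.7321,-2.0000)
cross product → J_v[:, 0] = (1.7321,-1.0000,0.0000)
J_ω[:, 0] = z_0
entry J[0][0] = 1.7321

1.732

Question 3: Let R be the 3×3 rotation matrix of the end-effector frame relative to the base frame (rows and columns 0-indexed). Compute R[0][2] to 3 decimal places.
End-effector z-axis (col 2 of R) = (-0.8660,0.5000,-0.0000)
R[0][2] = -0.8660

-0.866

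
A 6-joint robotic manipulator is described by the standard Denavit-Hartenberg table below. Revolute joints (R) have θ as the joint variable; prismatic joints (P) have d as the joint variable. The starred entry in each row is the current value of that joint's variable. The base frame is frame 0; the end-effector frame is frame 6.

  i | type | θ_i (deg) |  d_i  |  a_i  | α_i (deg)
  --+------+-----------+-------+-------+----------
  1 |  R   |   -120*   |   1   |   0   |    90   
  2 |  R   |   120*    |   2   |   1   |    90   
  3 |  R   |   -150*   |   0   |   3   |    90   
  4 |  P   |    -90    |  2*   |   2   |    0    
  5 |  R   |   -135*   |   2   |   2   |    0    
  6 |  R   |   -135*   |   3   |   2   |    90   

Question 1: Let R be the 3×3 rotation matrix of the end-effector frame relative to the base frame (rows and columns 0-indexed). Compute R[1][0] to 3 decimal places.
-0.625

End-effector x-axis (col 0 of R) = (0.2165,-0.6250,-0.7500)
R[1][0] = -0.6250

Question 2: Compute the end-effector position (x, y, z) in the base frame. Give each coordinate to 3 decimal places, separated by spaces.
-6.577 1.147 -4.147

after link 1: o_1 = (0.0000, 0.0000, 1.0000)
after link 2: o_2 = (-1.4821, 1.4330, 1.8660)
after link 3: o_3 = (-0.8325, -0.4420, -0.3840)
after link 4: o_4 = (-1.7165, 1.4910, -2.2500)
after link 5: o_5 = (-4.3851, 1.7473, -1.3483)
after link 6: o_6 = (-6.5771, 1.1468, -4.1473)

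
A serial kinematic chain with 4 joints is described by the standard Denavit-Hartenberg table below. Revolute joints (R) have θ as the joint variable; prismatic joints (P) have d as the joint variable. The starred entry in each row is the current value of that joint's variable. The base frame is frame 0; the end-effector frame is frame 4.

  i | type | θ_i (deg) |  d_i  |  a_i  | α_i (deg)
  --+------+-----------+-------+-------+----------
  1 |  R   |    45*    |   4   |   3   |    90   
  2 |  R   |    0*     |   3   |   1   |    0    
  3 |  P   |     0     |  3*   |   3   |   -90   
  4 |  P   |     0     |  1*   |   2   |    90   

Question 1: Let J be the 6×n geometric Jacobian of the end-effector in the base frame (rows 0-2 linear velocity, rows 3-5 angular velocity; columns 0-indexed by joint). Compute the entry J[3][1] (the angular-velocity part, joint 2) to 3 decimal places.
0.707

axis z_1 = (0.7071,-0.7071,0.0000); lever o_n−o_1 = (8.4853,-0.0000,1.0000)
cross product → J_v[:, 1] = (-0.7071,-0.7071,6.0000)
J_ω[:, 1] = z_1
entry J[3][1] = 0.7071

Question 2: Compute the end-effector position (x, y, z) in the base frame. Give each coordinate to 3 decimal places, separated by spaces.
10.607 2.121 5.000

after link 1: o_1 = (2.1213, 2.1213, 4.0000)
after link 2: o_2 = (4.9497, 0.7071, 4.0000)
after link 3: o_3 = (9.1924, 0.7071, 4.0000)
after link 4: o_4 = (10.6066, 2.1213, 5.0000)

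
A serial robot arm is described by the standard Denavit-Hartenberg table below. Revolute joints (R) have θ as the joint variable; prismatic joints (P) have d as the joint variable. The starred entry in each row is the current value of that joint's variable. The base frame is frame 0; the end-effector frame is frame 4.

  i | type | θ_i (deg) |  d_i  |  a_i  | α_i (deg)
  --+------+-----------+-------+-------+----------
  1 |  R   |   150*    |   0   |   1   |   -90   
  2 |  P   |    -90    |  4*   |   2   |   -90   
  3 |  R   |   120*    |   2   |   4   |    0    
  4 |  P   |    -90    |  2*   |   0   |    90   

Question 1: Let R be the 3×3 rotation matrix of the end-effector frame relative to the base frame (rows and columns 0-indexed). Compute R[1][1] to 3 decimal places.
0.500

End-effector y-axis (col 1 of R) = (-0.8660,0.5000,-0.0000)
R[1][1] = 0.5000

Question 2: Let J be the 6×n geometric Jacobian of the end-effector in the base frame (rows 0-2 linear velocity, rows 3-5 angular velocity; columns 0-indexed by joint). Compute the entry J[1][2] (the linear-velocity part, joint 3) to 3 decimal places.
axis z_2 = (-0.8660,0.5000,-0.0000); lever o_n−o_2 = (-1.7321,5.0000,-2.0000)
cross product → J_v[:, 2] = (-1.0000,-1.7321,-3.4641)
J_ω[:, 2] = z_2
entry J[1][2] = -1.7321

-1.732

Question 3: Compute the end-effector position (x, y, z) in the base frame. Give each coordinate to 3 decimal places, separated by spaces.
-4.598 2.036 0.000

after link 1: o_1 = (-0.8660, 0.5000, 0.0000)
after link 2: o_2 = (-2.8660, -2.9641, 2.0000)
after link 3: o_3 = (-2.8660, 1.0359, 0.0000)
after link 4: o_4 = (-4.5981, 2.0359, 0.0000)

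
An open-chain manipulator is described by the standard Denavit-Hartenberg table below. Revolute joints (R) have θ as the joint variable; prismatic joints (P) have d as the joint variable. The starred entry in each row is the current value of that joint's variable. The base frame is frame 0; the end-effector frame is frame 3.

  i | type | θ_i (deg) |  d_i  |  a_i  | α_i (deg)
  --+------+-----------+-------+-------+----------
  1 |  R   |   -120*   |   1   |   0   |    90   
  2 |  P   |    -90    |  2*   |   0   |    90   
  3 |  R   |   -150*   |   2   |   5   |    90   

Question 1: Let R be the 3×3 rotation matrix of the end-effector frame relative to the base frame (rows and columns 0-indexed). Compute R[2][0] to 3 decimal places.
End-effector x-axis (col 0 of R) = (0.4330,-0.2500,0.8660)
R[2][0] = 0.8660

0.866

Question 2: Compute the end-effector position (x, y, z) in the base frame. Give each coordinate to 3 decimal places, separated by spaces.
after link 1: o_1 = (0.0000, 0.0000, 1.0000)
after link 2: o_2 = (-1.7321, 1.0000, 1.0000)
after link 3: o_3 = (1.4330, 1.4821, 5.3301)

1.433 1.482 5.330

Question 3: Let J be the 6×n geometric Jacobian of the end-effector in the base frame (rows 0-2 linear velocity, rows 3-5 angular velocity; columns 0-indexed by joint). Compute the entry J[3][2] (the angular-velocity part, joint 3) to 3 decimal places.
axis z_2 = (0.5000,0.8660,-0.0000); lever o_n−o_2 = (3.1651,0.4821,4.3301)
cross product → J_v[:, 2] = (3.7500,-2.1651,-2.5000)
J_ω[:, 2] = z_2
entry J[3][2] = 0.5000

0.500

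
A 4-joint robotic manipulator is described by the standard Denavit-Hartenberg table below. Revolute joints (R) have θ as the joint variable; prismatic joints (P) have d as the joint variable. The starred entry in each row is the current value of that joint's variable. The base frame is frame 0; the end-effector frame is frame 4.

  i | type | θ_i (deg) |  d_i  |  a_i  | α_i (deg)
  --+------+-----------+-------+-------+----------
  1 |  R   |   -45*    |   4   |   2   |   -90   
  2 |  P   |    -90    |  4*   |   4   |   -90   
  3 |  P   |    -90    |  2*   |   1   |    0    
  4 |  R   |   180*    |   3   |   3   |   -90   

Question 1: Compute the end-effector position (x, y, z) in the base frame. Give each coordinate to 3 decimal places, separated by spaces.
after link 1: o_1 = (1.4142, -1.4142, 4.0000)
after link 2: o_2 = (4.2426, 1.4142, 8.0000)
after link 3: o_3 = (6.3640, 0.7071, 8.0000)
after link 4: o_4 = (6.3640, -3.5355, 8.0000)

6.364 -3.536 8.000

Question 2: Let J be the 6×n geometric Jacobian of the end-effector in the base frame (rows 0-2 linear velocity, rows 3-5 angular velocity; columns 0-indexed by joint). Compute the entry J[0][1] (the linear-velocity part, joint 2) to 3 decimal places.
prismatic axis z_1 = (0.7071,0.7071,0.0000)
J_v[:, 1] = z_1; J_ω[:, 1] = (0,0,0)
entry J[0][1] = 0.7071

0.707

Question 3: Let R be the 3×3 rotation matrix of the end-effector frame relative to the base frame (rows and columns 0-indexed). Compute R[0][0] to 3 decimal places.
End-effector x-axis (col 0 of R) = (-0.7071,-0.7071,0.0000)
R[0][0] = -0.7071

-0.707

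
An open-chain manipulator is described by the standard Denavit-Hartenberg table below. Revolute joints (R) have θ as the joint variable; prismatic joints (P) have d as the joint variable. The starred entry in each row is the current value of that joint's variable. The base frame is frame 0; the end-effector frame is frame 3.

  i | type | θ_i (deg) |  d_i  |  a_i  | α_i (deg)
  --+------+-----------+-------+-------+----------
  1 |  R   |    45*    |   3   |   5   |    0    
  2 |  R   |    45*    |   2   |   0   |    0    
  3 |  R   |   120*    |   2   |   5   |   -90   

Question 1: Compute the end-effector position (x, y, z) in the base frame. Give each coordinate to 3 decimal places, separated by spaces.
-0.795 1.036 7.000

after link 1: o_1 = (3.5355, 3.5355, 3.0000)
after link 2: o_2 = (3.5355, 3.5355, 5.0000)
after link 3: o_3 = (-0.7946, 1.0355, 7.0000)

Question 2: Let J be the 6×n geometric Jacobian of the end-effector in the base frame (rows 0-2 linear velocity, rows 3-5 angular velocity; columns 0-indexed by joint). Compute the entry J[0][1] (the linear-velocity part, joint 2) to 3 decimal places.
axis z_1 = (0.0000,0.0000,1.0000); lever o_n−o_1 = (-4.3301,-2.5000,4.0000)
cross product → J_v[:, 1] = (2.5000,-4.3301,0.0000)
J_ω[:, 1] = z_1
entry J[0][1] = 2.5000

2.500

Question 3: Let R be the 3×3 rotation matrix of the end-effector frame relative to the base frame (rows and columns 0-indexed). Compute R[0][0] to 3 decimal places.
End-effector x-axis (col 0 of R) = (-0.8660,-0.5000,0.0000)
R[0][0] = -0.8660

-0.866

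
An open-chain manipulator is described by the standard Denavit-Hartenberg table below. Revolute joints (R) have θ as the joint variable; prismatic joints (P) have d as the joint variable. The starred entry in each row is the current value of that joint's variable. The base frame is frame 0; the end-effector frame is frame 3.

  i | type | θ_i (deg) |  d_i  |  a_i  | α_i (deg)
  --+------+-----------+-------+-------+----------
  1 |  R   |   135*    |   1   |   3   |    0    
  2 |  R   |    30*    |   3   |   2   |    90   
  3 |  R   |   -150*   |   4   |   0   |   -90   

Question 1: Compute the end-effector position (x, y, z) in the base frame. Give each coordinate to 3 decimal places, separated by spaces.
-3.018 6.503 4.000

after link 1: o_1 = (-2.1213, 2.1213, 1.0000)
after link 2: o_2 = (-4.0532, 2.6390, 4.0000)
after link 3: o_3 = (-3.0179, 6.5027, 4.0000)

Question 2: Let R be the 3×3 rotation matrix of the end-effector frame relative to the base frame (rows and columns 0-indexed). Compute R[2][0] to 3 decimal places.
End-effector x-axis (col 0 of R) = (0.8365,-0.2241,-0.5000)
R[2][0] = -0.5000

-0.500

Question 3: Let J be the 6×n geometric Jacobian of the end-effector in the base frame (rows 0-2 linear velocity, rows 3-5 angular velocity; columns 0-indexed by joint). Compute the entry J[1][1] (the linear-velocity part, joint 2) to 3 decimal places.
-0.897

axis z_1 = (0.0000,0.0000,1.0000); lever o_n−o_1 = (-0.8966,4.3813,3.0000)
cross product → J_v[:, 1] = (-4.3813,-0.8966,0.0000)
J_ω[:, 1] = z_1
entry J[1][1] = -0.8966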